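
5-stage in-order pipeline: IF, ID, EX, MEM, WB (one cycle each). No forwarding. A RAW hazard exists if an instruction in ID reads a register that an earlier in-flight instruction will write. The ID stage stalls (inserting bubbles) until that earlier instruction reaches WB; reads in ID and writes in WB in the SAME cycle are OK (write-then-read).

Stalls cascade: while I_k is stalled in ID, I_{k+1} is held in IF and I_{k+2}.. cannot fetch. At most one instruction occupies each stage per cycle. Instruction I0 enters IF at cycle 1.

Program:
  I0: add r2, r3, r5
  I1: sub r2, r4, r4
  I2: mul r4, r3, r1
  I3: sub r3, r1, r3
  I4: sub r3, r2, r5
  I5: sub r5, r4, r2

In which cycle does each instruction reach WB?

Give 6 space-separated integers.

Answer: 5 6 7 8 9 10

Derivation:
I0 add r2 <- r3,r5: IF@1 ID@2 stall=0 (-) EX@3 MEM@4 WB@5
I1 sub r2 <- r4,r4: IF@2 ID@3 stall=0 (-) EX@4 MEM@5 WB@6
I2 mul r4 <- r3,r1: IF@3 ID@4 stall=0 (-) EX@5 MEM@6 WB@7
I3 sub r3 <- r1,r3: IF@4 ID@5 stall=0 (-) EX@6 MEM@7 WB@8
I4 sub r3 <- r2,r5: IF@5 ID@6 stall=0 (-) EX@7 MEM@8 WB@9
I5 sub r5 <- r4,r2: IF@6 ID@7 stall=0 (-) EX@8 MEM@9 WB@10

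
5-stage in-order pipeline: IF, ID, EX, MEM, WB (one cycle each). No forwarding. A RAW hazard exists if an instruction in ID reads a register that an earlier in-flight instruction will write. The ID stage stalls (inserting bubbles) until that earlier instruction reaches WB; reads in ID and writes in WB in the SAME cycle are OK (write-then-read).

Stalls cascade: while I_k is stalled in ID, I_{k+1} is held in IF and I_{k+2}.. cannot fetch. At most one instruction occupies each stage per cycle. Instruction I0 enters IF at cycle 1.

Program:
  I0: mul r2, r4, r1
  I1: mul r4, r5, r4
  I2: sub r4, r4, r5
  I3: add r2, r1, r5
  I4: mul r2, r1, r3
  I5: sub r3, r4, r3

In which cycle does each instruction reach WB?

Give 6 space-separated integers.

Answer: 5 6 9 10 11 12

Derivation:
I0 mul r2 <- r4,r1: IF@1 ID@2 stall=0 (-) EX@3 MEM@4 WB@5
I1 mul r4 <- r5,r4: IF@2 ID@3 stall=0 (-) EX@4 MEM@5 WB@6
I2 sub r4 <- r4,r5: IF@3 ID@4 stall=2 (RAW on I1.r4 (WB@6)) EX@7 MEM@8 WB@9
I3 add r2 <- r1,r5: IF@4 ID@7 stall=0 (-) EX@8 MEM@9 WB@10
I4 mul r2 <- r1,r3: IF@7 ID@8 stall=0 (-) EX@9 MEM@10 WB@11
I5 sub r3 <- r4,r3: IF@8 ID@9 stall=0 (-) EX@10 MEM@11 WB@12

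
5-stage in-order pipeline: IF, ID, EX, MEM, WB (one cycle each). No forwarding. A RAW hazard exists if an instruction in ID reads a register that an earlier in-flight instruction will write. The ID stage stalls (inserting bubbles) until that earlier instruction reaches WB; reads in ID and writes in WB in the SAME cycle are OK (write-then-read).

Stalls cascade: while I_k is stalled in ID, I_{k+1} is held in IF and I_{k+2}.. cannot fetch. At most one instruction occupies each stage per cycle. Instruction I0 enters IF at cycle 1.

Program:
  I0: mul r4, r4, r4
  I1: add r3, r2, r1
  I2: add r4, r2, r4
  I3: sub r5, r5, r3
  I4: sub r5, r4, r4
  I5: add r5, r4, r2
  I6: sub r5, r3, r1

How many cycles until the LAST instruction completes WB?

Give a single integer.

I0 mul r4 <- r4,r4: IF@1 ID@2 stall=0 (-) EX@3 MEM@4 WB@5
I1 add r3 <- r2,r1: IF@2 ID@3 stall=0 (-) EX@4 MEM@5 WB@6
I2 add r4 <- r2,r4: IF@3 ID@4 stall=1 (RAW on I0.r4 (WB@5)) EX@6 MEM@7 WB@8
I3 sub r5 <- r5,r3: IF@4 ID@6 stall=0 (-) EX@7 MEM@8 WB@9
I4 sub r5 <- r4,r4: IF@6 ID@7 stall=1 (RAW on I2.r4 (WB@8)) EX@9 MEM@10 WB@11
I5 add r5 <- r4,r2: IF@7 ID@9 stall=0 (-) EX@10 MEM@11 WB@12
I6 sub r5 <- r3,r1: IF@9 ID@10 stall=0 (-) EX@11 MEM@12 WB@13

Answer: 13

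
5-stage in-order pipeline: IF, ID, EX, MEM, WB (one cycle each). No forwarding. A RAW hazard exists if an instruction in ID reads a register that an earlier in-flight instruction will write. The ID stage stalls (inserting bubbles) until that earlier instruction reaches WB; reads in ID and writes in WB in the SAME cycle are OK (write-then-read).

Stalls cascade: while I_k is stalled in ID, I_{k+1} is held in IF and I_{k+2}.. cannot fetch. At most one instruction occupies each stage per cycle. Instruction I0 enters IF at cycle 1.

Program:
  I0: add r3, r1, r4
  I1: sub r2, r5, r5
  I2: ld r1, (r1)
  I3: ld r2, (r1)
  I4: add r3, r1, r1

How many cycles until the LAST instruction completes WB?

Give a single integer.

Answer: 11

Derivation:
I0 add r3 <- r1,r4: IF@1 ID@2 stall=0 (-) EX@3 MEM@4 WB@5
I1 sub r2 <- r5,r5: IF@2 ID@3 stall=0 (-) EX@4 MEM@5 WB@6
I2 ld r1 <- r1: IF@3 ID@4 stall=0 (-) EX@5 MEM@6 WB@7
I3 ld r2 <- r1: IF@4 ID@5 stall=2 (RAW on I2.r1 (WB@7)) EX@8 MEM@9 WB@10
I4 add r3 <- r1,r1: IF@5 ID@8 stall=0 (-) EX@9 MEM@10 WB@11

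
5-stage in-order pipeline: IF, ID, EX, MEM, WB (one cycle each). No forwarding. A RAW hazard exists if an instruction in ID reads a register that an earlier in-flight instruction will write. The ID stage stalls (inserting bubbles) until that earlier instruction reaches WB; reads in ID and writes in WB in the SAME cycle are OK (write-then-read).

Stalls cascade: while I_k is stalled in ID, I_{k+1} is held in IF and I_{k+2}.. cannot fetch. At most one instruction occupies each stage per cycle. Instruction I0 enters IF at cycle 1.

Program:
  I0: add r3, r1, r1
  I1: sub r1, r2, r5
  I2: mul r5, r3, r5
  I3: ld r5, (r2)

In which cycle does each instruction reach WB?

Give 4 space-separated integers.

Answer: 5 6 8 9

Derivation:
I0 add r3 <- r1,r1: IF@1 ID@2 stall=0 (-) EX@3 MEM@4 WB@5
I1 sub r1 <- r2,r5: IF@2 ID@3 stall=0 (-) EX@4 MEM@5 WB@6
I2 mul r5 <- r3,r5: IF@3 ID@4 stall=1 (RAW on I0.r3 (WB@5)) EX@6 MEM@7 WB@8
I3 ld r5 <- r2: IF@4 ID@6 stall=0 (-) EX@7 MEM@8 WB@9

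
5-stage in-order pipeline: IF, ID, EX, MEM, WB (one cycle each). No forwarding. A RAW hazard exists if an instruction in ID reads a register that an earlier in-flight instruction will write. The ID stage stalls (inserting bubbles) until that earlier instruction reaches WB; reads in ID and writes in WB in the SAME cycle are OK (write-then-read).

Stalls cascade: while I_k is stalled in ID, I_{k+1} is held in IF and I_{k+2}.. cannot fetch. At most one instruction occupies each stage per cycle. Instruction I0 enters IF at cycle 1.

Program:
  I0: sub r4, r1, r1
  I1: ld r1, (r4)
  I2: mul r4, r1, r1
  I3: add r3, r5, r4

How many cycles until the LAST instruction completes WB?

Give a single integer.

I0 sub r4 <- r1,r1: IF@1 ID@2 stall=0 (-) EX@3 MEM@4 WB@5
I1 ld r1 <- r4: IF@2 ID@3 stall=2 (RAW on I0.r4 (WB@5)) EX@6 MEM@7 WB@8
I2 mul r4 <- r1,r1: IF@3 ID@6 stall=2 (RAW on I1.r1 (WB@8)) EX@9 MEM@10 WB@11
I3 add r3 <- r5,r4: IF@6 ID@9 stall=2 (RAW on I2.r4 (WB@11)) EX@12 MEM@13 WB@14

Answer: 14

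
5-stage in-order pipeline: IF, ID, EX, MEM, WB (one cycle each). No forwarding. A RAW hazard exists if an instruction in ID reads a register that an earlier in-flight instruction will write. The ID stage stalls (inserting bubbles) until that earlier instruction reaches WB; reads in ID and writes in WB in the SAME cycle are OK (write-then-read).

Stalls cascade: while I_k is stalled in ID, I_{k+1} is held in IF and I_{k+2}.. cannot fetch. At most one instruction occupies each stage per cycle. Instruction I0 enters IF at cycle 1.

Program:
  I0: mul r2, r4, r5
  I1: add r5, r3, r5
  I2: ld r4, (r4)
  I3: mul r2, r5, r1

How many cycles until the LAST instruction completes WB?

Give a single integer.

Answer: 9

Derivation:
I0 mul r2 <- r4,r5: IF@1 ID@2 stall=0 (-) EX@3 MEM@4 WB@5
I1 add r5 <- r3,r5: IF@2 ID@3 stall=0 (-) EX@4 MEM@5 WB@6
I2 ld r4 <- r4: IF@3 ID@4 stall=0 (-) EX@5 MEM@6 WB@7
I3 mul r2 <- r5,r1: IF@4 ID@5 stall=1 (RAW on I1.r5 (WB@6)) EX@7 MEM@8 WB@9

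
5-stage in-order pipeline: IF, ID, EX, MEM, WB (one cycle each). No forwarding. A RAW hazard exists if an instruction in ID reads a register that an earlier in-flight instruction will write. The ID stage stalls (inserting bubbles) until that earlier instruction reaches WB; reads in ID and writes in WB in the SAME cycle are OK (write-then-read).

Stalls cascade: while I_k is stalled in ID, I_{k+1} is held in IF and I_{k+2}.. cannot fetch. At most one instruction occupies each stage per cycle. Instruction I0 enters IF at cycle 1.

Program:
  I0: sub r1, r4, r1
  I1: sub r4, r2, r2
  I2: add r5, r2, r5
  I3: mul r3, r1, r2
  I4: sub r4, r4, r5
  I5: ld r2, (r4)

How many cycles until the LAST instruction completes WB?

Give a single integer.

I0 sub r1 <- r4,r1: IF@1 ID@2 stall=0 (-) EX@3 MEM@4 WB@5
I1 sub r4 <- r2,r2: IF@2 ID@3 stall=0 (-) EX@4 MEM@5 WB@6
I2 add r5 <- r2,r5: IF@3 ID@4 stall=0 (-) EX@5 MEM@6 WB@7
I3 mul r3 <- r1,r2: IF@4 ID@5 stall=0 (-) EX@6 MEM@7 WB@8
I4 sub r4 <- r4,r5: IF@5 ID@6 stall=1 (RAW on I2.r5 (WB@7)) EX@8 MEM@9 WB@10
I5 ld r2 <- r4: IF@6 ID@8 stall=2 (RAW on I4.r4 (WB@10)) EX@11 MEM@12 WB@13

Answer: 13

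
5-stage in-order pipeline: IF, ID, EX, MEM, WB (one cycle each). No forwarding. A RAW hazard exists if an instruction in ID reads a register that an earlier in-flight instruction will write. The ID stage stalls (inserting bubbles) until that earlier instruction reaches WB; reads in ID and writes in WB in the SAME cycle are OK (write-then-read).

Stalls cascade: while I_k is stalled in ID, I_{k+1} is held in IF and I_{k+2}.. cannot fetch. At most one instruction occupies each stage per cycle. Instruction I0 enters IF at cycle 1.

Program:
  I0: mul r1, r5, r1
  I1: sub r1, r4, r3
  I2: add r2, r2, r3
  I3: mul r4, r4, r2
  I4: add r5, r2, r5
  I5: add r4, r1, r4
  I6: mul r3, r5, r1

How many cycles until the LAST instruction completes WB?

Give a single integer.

I0 mul r1 <- r5,r1: IF@1 ID@2 stall=0 (-) EX@3 MEM@4 WB@5
I1 sub r1 <- r4,r3: IF@2 ID@3 stall=0 (-) EX@4 MEM@5 WB@6
I2 add r2 <- r2,r3: IF@3 ID@4 stall=0 (-) EX@5 MEM@6 WB@7
I3 mul r4 <- r4,r2: IF@4 ID@5 stall=2 (RAW on I2.r2 (WB@7)) EX@8 MEM@9 WB@10
I4 add r5 <- r2,r5: IF@5 ID@8 stall=0 (-) EX@9 MEM@10 WB@11
I5 add r4 <- r1,r4: IF@8 ID@9 stall=1 (RAW on I3.r4 (WB@10)) EX@11 MEM@12 WB@13
I6 mul r3 <- r5,r1: IF@9 ID@11 stall=0 (-) EX@12 MEM@13 WB@14

Answer: 14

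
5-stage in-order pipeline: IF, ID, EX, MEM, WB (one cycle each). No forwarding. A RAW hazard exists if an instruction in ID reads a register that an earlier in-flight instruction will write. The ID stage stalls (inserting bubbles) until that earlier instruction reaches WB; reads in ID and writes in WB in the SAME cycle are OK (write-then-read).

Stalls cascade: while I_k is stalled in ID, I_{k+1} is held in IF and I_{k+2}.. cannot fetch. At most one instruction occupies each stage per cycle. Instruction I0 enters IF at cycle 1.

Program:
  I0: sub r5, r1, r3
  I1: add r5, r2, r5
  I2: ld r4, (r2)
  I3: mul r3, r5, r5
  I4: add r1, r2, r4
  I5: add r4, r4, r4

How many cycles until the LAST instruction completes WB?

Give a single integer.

Answer: 13

Derivation:
I0 sub r5 <- r1,r3: IF@1 ID@2 stall=0 (-) EX@3 MEM@4 WB@5
I1 add r5 <- r2,r5: IF@2 ID@3 stall=2 (RAW on I0.r5 (WB@5)) EX@6 MEM@7 WB@8
I2 ld r4 <- r2: IF@3 ID@6 stall=0 (-) EX@7 MEM@8 WB@9
I3 mul r3 <- r5,r5: IF@6 ID@7 stall=1 (RAW on I1.r5 (WB@8)) EX@9 MEM@10 WB@11
I4 add r1 <- r2,r4: IF@7 ID@9 stall=0 (-) EX@10 MEM@11 WB@12
I5 add r4 <- r4,r4: IF@9 ID@10 stall=0 (-) EX@11 MEM@12 WB@13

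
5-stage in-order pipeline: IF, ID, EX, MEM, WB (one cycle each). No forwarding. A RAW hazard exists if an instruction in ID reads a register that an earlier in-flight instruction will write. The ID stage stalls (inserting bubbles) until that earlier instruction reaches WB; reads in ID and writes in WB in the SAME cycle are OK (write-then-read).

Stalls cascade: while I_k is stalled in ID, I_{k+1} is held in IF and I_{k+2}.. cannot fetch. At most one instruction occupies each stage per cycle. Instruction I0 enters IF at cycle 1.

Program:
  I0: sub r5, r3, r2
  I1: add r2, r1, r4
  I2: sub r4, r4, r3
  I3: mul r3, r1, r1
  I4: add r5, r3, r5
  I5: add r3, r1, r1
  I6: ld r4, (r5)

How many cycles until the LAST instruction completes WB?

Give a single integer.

I0 sub r5 <- r3,r2: IF@1 ID@2 stall=0 (-) EX@3 MEM@4 WB@5
I1 add r2 <- r1,r4: IF@2 ID@3 stall=0 (-) EX@4 MEM@5 WB@6
I2 sub r4 <- r4,r3: IF@3 ID@4 stall=0 (-) EX@5 MEM@6 WB@7
I3 mul r3 <- r1,r1: IF@4 ID@5 stall=0 (-) EX@6 MEM@7 WB@8
I4 add r5 <- r3,r5: IF@5 ID@6 stall=2 (RAW on I3.r3 (WB@8)) EX@9 MEM@10 WB@11
I5 add r3 <- r1,r1: IF@6 ID@9 stall=0 (-) EX@10 MEM@11 WB@12
I6 ld r4 <- r5: IF@9 ID@10 stall=1 (RAW on I4.r5 (WB@11)) EX@12 MEM@13 WB@14

Answer: 14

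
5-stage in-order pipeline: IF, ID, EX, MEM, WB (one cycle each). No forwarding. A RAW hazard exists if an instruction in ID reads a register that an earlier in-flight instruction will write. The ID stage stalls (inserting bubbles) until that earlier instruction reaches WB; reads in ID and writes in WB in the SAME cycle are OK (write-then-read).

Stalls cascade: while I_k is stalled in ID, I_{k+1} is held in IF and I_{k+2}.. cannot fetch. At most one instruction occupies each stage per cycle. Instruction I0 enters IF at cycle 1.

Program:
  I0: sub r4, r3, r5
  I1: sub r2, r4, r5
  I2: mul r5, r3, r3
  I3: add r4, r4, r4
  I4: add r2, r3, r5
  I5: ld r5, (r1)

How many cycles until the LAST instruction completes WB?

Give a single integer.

I0 sub r4 <- r3,r5: IF@1 ID@2 stall=0 (-) EX@3 MEM@4 WB@5
I1 sub r2 <- r4,r5: IF@2 ID@3 stall=2 (RAW on I0.r4 (WB@5)) EX@6 MEM@7 WB@8
I2 mul r5 <- r3,r3: IF@3 ID@6 stall=0 (-) EX@7 MEM@8 WB@9
I3 add r4 <- r4,r4: IF@6 ID@7 stall=0 (-) EX@8 MEM@9 WB@10
I4 add r2 <- r3,r5: IF@7 ID@8 stall=1 (RAW on I2.r5 (WB@9)) EX@10 MEM@11 WB@12
I5 ld r5 <- r1: IF@8 ID@10 stall=0 (-) EX@11 MEM@12 WB@13

Answer: 13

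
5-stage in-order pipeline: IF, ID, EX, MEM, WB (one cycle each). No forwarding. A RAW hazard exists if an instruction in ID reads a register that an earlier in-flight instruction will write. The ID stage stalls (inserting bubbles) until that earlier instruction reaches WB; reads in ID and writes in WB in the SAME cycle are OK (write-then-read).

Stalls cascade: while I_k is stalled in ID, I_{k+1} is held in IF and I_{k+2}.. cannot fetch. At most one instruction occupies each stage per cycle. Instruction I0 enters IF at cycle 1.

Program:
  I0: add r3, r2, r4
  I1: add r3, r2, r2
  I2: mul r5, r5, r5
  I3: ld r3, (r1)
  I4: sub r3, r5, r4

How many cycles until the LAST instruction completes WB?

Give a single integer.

I0 add r3 <- r2,r4: IF@1 ID@2 stall=0 (-) EX@3 MEM@4 WB@5
I1 add r3 <- r2,r2: IF@2 ID@3 stall=0 (-) EX@4 MEM@5 WB@6
I2 mul r5 <- r5,r5: IF@3 ID@4 stall=0 (-) EX@5 MEM@6 WB@7
I3 ld r3 <- r1: IF@4 ID@5 stall=0 (-) EX@6 MEM@7 WB@8
I4 sub r3 <- r5,r4: IF@5 ID@6 stall=1 (RAW on I2.r5 (WB@7)) EX@8 MEM@9 WB@10

Answer: 10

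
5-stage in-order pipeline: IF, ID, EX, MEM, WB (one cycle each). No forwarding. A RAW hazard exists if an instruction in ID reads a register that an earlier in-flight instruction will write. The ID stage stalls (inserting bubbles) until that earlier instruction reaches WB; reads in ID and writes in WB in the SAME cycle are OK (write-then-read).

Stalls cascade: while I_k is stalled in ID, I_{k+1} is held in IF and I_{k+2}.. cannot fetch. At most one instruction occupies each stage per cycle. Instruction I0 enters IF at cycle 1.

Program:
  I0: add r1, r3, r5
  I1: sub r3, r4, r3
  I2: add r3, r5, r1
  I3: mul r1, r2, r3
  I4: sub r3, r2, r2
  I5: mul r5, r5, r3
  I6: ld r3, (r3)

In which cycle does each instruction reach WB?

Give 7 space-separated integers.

I0 add r1 <- r3,r5: IF@1 ID@2 stall=0 (-) EX@3 MEM@4 WB@5
I1 sub r3 <- r4,r3: IF@2 ID@3 stall=0 (-) EX@4 MEM@5 WB@6
I2 add r3 <- r5,r1: IF@3 ID@4 stall=1 (RAW on I0.r1 (WB@5)) EX@6 MEM@7 WB@8
I3 mul r1 <- r2,r3: IF@4 ID@6 stall=2 (RAW on I2.r3 (WB@8)) EX@9 MEM@10 WB@11
I4 sub r3 <- r2,r2: IF@6 ID@9 stall=0 (-) EX@10 MEM@11 WB@12
I5 mul r5 <- r5,r3: IF@9 ID@10 stall=2 (RAW on I4.r3 (WB@12)) EX@13 MEM@14 WB@15
I6 ld r3 <- r3: IF@10 ID@13 stall=0 (-) EX@14 MEM@15 WB@16

Answer: 5 6 8 11 12 15 16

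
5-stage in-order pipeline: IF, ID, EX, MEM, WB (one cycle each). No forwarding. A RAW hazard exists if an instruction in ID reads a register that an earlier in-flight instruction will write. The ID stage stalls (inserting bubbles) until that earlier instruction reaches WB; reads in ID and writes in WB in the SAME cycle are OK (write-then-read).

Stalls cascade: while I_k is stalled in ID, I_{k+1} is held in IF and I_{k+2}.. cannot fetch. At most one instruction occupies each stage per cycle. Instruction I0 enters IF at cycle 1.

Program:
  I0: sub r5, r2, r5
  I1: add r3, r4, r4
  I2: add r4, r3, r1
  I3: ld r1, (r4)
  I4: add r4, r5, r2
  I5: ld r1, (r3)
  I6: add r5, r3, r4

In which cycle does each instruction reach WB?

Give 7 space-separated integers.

I0 sub r5 <- r2,r5: IF@1 ID@2 stall=0 (-) EX@3 MEM@4 WB@5
I1 add r3 <- r4,r4: IF@2 ID@3 stall=0 (-) EX@4 MEM@5 WB@6
I2 add r4 <- r3,r1: IF@3 ID@4 stall=2 (RAW on I1.r3 (WB@6)) EX@7 MEM@8 WB@9
I3 ld r1 <- r4: IF@4 ID@7 stall=2 (RAW on I2.r4 (WB@9)) EX@10 MEM@11 WB@12
I4 add r4 <- r5,r2: IF@7 ID@10 stall=0 (-) EX@11 MEM@12 WB@13
I5 ld r1 <- r3: IF@10 ID@11 stall=0 (-) EX@12 MEM@13 WB@14
I6 add r5 <- r3,r4: IF@11 ID@12 stall=1 (RAW on I4.r4 (WB@13)) EX@14 MEM@15 WB@16

Answer: 5 6 9 12 13 14 16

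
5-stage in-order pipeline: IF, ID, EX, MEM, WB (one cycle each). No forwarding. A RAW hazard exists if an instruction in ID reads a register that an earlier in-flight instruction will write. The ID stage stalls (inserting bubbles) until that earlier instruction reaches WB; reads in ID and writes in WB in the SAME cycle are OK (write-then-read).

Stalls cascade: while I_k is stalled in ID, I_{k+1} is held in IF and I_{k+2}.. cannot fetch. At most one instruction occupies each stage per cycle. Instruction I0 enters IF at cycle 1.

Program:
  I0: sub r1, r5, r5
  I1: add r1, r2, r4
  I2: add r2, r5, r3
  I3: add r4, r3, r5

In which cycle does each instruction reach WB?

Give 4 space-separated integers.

I0 sub r1 <- r5,r5: IF@1 ID@2 stall=0 (-) EX@3 MEM@4 WB@5
I1 add r1 <- r2,r4: IF@2 ID@3 stall=0 (-) EX@4 MEM@5 WB@6
I2 add r2 <- r5,r3: IF@3 ID@4 stall=0 (-) EX@5 MEM@6 WB@7
I3 add r4 <- r3,r5: IF@4 ID@5 stall=0 (-) EX@6 MEM@7 WB@8

Answer: 5 6 7 8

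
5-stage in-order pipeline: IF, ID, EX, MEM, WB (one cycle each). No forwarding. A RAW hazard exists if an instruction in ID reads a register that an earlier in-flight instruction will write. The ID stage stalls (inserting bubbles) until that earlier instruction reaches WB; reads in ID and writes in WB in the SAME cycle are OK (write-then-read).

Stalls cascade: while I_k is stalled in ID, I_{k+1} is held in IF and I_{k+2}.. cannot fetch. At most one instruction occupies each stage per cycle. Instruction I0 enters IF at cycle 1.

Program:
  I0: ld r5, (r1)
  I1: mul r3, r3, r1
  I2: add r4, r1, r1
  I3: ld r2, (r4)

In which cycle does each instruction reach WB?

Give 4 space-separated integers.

I0 ld r5 <- r1: IF@1 ID@2 stall=0 (-) EX@3 MEM@4 WB@5
I1 mul r3 <- r3,r1: IF@2 ID@3 stall=0 (-) EX@4 MEM@5 WB@6
I2 add r4 <- r1,r1: IF@3 ID@4 stall=0 (-) EX@5 MEM@6 WB@7
I3 ld r2 <- r4: IF@4 ID@5 stall=2 (RAW on I2.r4 (WB@7)) EX@8 MEM@9 WB@10

Answer: 5 6 7 10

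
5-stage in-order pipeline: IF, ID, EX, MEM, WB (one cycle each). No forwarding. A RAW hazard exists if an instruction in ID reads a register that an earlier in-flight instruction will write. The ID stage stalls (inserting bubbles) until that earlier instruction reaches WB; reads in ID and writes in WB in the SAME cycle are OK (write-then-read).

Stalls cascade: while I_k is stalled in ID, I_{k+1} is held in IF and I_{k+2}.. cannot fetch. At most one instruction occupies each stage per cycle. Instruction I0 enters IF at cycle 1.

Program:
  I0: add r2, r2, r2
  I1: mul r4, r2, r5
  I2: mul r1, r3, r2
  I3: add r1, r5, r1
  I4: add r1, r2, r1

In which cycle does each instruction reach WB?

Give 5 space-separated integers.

I0 add r2 <- r2,r2: IF@1 ID@2 stall=0 (-) EX@3 MEM@4 WB@5
I1 mul r4 <- r2,r5: IF@2 ID@3 stall=2 (RAW on I0.r2 (WB@5)) EX@6 MEM@7 WB@8
I2 mul r1 <- r3,r2: IF@3 ID@6 stall=0 (-) EX@7 MEM@8 WB@9
I3 add r1 <- r5,r1: IF@6 ID@7 stall=2 (RAW on I2.r1 (WB@9)) EX@10 MEM@11 WB@12
I4 add r1 <- r2,r1: IF@7 ID@10 stall=2 (RAW on I3.r1 (WB@12)) EX@13 MEM@14 WB@15

Answer: 5 8 9 12 15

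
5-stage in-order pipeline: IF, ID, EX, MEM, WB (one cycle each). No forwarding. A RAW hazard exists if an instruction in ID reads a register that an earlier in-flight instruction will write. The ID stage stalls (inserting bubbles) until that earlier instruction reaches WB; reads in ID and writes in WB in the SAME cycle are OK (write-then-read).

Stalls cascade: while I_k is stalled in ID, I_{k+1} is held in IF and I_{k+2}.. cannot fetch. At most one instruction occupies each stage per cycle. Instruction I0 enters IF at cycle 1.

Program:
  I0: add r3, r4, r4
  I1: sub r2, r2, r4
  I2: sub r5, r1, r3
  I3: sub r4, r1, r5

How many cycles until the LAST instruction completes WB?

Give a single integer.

Answer: 11

Derivation:
I0 add r3 <- r4,r4: IF@1 ID@2 stall=0 (-) EX@3 MEM@4 WB@5
I1 sub r2 <- r2,r4: IF@2 ID@3 stall=0 (-) EX@4 MEM@5 WB@6
I2 sub r5 <- r1,r3: IF@3 ID@4 stall=1 (RAW on I0.r3 (WB@5)) EX@6 MEM@7 WB@8
I3 sub r4 <- r1,r5: IF@4 ID@6 stall=2 (RAW on I2.r5 (WB@8)) EX@9 MEM@10 WB@11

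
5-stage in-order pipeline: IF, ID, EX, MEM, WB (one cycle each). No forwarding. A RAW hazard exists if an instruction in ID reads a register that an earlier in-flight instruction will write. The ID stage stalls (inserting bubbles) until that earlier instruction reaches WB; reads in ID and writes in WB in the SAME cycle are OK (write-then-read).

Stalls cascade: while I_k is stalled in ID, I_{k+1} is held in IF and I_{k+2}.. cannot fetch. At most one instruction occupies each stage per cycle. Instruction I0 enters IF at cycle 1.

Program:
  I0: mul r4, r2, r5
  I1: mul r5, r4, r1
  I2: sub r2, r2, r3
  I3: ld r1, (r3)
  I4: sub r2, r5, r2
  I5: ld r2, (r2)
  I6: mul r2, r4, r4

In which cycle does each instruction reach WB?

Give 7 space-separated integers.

Answer: 5 8 9 10 12 15 16

Derivation:
I0 mul r4 <- r2,r5: IF@1 ID@2 stall=0 (-) EX@3 MEM@4 WB@5
I1 mul r5 <- r4,r1: IF@2 ID@3 stall=2 (RAW on I0.r4 (WB@5)) EX@6 MEM@7 WB@8
I2 sub r2 <- r2,r3: IF@3 ID@6 stall=0 (-) EX@7 MEM@8 WB@9
I3 ld r1 <- r3: IF@6 ID@7 stall=0 (-) EX@8 MEM@9 WB@10
I4 sub r2 <- r5,r2: IF@7 ID@8 stall=1 (RAW on I2.r2 (WB@9)) EX@10 MEM@11 WB@12
I5 ld r2 <- r2: IF@8 ID@10 stall=2 (RAW on I4.r2 (WB@12)) EX@13 MEM@14 WB@15
I6 mul r2 <- r4,r4: IF@10 ID@13 stall=0 (-) EX@14 MEM@15 WB@16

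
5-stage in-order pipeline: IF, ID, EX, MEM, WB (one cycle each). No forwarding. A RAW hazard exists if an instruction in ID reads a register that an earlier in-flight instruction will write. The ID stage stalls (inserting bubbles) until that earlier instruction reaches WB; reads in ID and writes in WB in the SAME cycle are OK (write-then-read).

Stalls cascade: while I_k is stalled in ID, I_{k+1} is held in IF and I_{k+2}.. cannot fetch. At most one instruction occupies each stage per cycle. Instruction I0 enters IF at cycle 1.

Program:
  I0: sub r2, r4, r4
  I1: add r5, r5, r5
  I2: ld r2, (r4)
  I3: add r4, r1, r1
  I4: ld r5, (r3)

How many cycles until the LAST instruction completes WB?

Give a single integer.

Answer: 9

Derivation:
I0 sub r2 <- r4,r4: IF@1 ID@2 stall=0 (-) EX@3 MEM@4 WB@5
I1 add r5 <- r5,r5: IF@2 ID@3 stall=0 (-) EX@4 MEM@5 WB@6
I2 ld r2 <- r4: IF@3 ID@4 stall=0 (-) EX@5 MEM@6 WB@7
I3 add r4 <- r1,r1: IF@4 ID@5 stall=0 (-) EX@6 MEM@7 WB@8
I4 ld r5 <- r3: IF@5 ID@6 stall=0 (-) EX@7 MEM@8 WB@9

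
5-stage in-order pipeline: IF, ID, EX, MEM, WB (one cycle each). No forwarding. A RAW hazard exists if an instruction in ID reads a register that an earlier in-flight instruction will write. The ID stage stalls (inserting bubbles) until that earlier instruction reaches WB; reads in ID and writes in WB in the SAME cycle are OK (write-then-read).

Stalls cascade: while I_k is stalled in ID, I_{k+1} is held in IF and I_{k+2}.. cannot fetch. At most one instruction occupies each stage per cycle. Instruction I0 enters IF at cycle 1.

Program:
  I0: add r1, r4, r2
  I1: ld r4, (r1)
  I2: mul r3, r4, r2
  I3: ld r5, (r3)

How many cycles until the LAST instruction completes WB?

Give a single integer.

I0 add r1 <- r4,r2: IF@1 ID@2 stall=0 (-) EX@3 MEM@4 WB@5
I1 ld r4 <- r1: IF@2 ID@3 stall=2 (RAW on I0.r1 (WB@5)) EX@6 MEM@7 WB@8
I2 mul r3 <- r4,r2: IF@3 ID@6 stall=2 (RAW on I1.r4 (WB@8)) EX@9 MEM@10 WB@11
I3 ld r5 <- r3: IF@6 ID@9 stall=2 (RAW on I2.r3 (WB@11)) EX@12 MEM@13 WB@14

Answer: 14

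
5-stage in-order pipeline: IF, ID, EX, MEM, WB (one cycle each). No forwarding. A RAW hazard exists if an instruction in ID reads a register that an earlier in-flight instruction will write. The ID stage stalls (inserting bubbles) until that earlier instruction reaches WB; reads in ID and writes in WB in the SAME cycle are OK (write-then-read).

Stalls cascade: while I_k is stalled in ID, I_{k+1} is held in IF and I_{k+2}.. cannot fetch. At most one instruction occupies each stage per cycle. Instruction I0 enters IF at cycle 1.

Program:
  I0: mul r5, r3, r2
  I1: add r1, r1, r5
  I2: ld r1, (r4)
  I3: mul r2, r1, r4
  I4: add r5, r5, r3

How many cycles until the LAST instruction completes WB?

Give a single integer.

I0 mul r5 <- r3,r2: IF@1 ID@2 stall=0 (-) EX@3 MEM@4 WB@5
I1 add r1 <- r1,r5: IF@2 ID@3 stall=2 (RAW on I0.r5 (WB@5)) EX@6 MEM@7 WB@8
I2 ld r1 <- r4: IF@3 ID@6 stall=0 (-) EX@7 MEM@8 WB@9
I3 mul r2 <- r1,r4: IF@6 ID@7 stall=2 (RAW on I2.r1 (WB@9)) EX@10 MEM@11 WB@12
I4 add r5 <- r5,r3: IF@7 ID@10 stall=0 (-) EX@11 MEM@12 WB@13

Answer: 13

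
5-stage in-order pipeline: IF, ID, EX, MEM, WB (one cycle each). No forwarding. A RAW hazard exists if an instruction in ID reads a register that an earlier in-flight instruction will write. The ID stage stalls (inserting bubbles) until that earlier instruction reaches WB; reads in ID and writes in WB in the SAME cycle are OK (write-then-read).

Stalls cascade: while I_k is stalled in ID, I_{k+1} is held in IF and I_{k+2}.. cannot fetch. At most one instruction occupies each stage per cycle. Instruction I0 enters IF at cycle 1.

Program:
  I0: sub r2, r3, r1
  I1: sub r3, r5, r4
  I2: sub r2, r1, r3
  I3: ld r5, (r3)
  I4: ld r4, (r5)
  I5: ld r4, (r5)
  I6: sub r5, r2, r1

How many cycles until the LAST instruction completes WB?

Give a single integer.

I0 sub r2 <- r3,r1: IF@1 ID@2 stall=0 (-) EX@3 MEM@4 WB@5
I1 sub r3 <- r5,r4: IF@2 ID@3 stall=0 (-) EX@4 MEM@5 WB@6
I2 sub r2 <- r1,r3: IF@3 ID@4 stall=2 (RAW on I1.r3 (WB@6)) EX@7 MEM@8 WB@9
I3 ld r5 <- r3: IF@4 ID@7 stall=0 (-) EX@8 MEM@9 WB@10
I4 ld r4 <- r5: IF@7 ID@8 stall=2 (RAW on I3.r5 (WB@10)) EX@11 MEM@12 WB@13
I5 ld r4 <- r5: IF@8 ID@11 stall=0 (-) EX@12 MEM@13 WB@14
I6 sub r5 <- r2,r1: IF@11 ID@12 stall=0 (-) EX@13 MEM@14 WB@15

Answer: 15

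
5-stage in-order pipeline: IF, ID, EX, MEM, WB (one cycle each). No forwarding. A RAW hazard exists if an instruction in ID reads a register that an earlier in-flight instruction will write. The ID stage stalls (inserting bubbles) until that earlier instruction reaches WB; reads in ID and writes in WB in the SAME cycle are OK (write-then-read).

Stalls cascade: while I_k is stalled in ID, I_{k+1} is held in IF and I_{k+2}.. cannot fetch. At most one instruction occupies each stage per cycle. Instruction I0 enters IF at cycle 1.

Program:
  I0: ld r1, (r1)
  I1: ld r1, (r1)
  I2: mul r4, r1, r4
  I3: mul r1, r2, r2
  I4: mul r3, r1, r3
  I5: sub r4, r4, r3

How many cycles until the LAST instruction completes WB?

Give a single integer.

Answer: 18

Derivation:
I0 ld r1 <- r1: IF@1 ID@2 stall=0 (-) EX@3 MEM@4 WB@5
I1 ld r1 <- r1: IF@2 ID@3 stall=2 (RAW on I0.r1 (WB@5)) EX@6 MEM@7 WB@8
I2 mul r4 <- r1,r4: IF@3 ID@6 stall=2 (RAW on I1.r1 (WB@8)) EX@9 MEM@10 WB@11
I3 mul r1 <- r2,r2: IF@6 ID@9 stall=0 (-) EX@10 MEM@11 WB@12
I4 mul r3 <- r1,r3: IF@9 ID@10 stall=2 (RAW on I3.r1 (WB@12)) EX@13 MEM@14 WB@15
I5 sub r4 <- r4,r3: IF@10 ID@13 stall=2 (RAW on I4.r3 (WB@15)) EX@16 MEM@17 WB@18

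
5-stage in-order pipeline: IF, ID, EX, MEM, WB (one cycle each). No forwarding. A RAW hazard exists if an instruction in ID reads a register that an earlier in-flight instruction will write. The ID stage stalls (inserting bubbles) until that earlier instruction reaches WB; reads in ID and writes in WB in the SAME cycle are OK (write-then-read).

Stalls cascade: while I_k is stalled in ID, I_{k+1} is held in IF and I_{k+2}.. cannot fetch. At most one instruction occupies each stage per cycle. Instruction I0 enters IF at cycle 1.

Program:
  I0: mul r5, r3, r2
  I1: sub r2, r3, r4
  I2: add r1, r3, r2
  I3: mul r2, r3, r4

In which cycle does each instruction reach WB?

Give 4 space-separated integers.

I0 mul r5 <- r3,r2: IF@1 ID@2 stall=0 (-) EX@3 MEM@4 WB@5
I1 sub r2 <- r3,r4: IF@2 ID@3 stall=0 (-) EX@4 MEM@5 WB@6
I2 add r1 <- r3,r2: IF@3 ID@4 stall=2 (RAW on I1.r2 (WB@6)) EX@7 MEM@8 WB@9
I3 mul r2 <- r3,r4: IF@4 ID@7 stall=0 (-) EX@8 MEM@9 WB@10

Answer: 5 6 9 10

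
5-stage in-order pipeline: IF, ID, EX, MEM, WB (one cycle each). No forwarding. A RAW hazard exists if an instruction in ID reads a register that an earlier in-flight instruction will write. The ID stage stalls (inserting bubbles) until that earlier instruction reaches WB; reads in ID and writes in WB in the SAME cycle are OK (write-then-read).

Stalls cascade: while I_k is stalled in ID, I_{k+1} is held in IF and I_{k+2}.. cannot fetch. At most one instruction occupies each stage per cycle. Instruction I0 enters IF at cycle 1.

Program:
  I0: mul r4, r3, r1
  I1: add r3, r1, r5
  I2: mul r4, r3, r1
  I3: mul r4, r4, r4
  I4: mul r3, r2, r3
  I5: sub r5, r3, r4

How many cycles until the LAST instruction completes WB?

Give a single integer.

I0 mul r4 <- r3,r1: IF@1 ID@2 stall=0 (-) EX@3 MEM@4 WB@5
I1 add r3 <- r1,r5: IF@2 ID@3 stall=0 (-) EX@4 MEM@5 WB@6
I2 mul r4 <- r3,r1: IF@3 ID@4 stall=2 (RAW on I1.r3 (WB@6)) EX@7 MEM@8 WB@9
I3 mul r4 <- r4,r4: IF@4 ID@7 stall=2 (RAW on I2.r4 (WB@9)) EX@10 MEM@11 WB@12
I4 mul r3 <- r2,r3: IF@7 ID@10 stall=0 (-) EX@11 MEM@12 WB@13
I5 sub r5 <- r3,r4: IF@10 ID@11 stall=2 (RAW on I4.r3 (WB@13)) EX@14 MEM@15 WB@16

Answer: 16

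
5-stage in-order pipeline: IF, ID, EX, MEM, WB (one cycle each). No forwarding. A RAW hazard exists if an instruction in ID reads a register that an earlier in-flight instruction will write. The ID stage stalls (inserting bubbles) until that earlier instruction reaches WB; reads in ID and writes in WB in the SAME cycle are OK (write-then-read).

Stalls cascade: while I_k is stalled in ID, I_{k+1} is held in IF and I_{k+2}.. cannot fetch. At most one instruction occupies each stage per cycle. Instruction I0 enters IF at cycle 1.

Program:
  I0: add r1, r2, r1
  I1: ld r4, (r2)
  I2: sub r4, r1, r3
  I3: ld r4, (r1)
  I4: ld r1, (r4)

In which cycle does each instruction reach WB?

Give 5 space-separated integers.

Answer: 5 6 8 9 12

Derivation:
I0 add r1 <- r2,r1: IF@1 ID@2 stall=0 (-) EX@3 MEM@4 WB@5
I1 ld r4 <- r2: IF@2 ID@3 stall=0 (-) EX@4 MEM@5 WB@6
I2 sub r4 <- r1,r3: IF@3 ID@4 stall=1 (RAW on I0.r1 (WB@5)) EX@6 MEM@7 WB@8
I3 ld r4 <- r1: IF@4 ID@6 stall=0 (-) EX@7 MEM@8 WB@9
I4 ld r1 <- r4: IF@6 ID@7 stall=2 (RAW on I3.r4 (WB@9)) EX@10 MEM@11 WB@12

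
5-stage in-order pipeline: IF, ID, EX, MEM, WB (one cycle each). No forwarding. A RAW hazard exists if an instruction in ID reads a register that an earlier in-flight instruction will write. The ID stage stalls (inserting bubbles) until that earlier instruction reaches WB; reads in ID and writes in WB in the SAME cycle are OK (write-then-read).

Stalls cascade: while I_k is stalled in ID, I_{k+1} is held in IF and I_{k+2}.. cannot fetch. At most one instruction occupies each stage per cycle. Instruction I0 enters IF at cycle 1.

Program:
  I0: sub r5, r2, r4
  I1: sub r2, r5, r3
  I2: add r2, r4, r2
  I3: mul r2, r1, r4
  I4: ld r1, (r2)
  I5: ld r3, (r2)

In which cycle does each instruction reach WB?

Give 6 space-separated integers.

Answer: 5 8 11 12 15 16

Derivation:
I0 sub r5 <- r2,r4: IF@1 ID@2 stall=0 (-) EX@3 MEM@4 WB@5
I1 sub r2 <- r5,r3: IF@2 ID@3 stall=2 (RAW on I0.r5 (WB@5)) EX@6 MEM@7 WB@8
I2 add r2 <- r4,r2: IF@3 ID@6 stall=2 (RAW on I1.r2 (WB@8)) EX@9 MEM@10 WB@11
I3 mul r2 <- r1,r4: IF@6 ID@9 stall=0 (-) EX@10 MEM@11 WB@12
I4 ld r1 <- r2: IF@9 ID@10 stall=2 (RAW on I3.r2 (WB@12)) EX@13 MEM@14 WB@15
I5 ld r3 <- r2: IF@10 ID@13 stall=0 (-) EX@14 MEM@15 WB@16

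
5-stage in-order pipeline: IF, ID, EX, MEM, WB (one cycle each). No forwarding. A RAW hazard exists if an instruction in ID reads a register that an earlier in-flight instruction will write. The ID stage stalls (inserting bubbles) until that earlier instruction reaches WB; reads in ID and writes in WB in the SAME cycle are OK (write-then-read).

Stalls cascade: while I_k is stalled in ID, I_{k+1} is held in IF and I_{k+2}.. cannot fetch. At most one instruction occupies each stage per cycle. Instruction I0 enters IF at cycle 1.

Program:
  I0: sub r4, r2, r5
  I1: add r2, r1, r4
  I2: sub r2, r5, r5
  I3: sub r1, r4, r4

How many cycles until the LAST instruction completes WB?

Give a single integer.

I0 sub r4 <- r2,r5: IF@1 ID@2 stall=0 (-) EX@3 MEM@4 WB@5
I1 add r2 <- r1,r4: IF@2 ID@3 stall=2 (RAW on I0.r4 (WB@5)) EX@6 MEM@7 WB@8
I2 sub r2 <- r5,r5: IF@3 ID@6 stall=0 (-) EX@7 MEM@8 WB@9
I3 sub r1 <- r4,r4: IF@6 ID@7 stall=0 (-) EX@8 MEM@9 WB@10

Answer: 10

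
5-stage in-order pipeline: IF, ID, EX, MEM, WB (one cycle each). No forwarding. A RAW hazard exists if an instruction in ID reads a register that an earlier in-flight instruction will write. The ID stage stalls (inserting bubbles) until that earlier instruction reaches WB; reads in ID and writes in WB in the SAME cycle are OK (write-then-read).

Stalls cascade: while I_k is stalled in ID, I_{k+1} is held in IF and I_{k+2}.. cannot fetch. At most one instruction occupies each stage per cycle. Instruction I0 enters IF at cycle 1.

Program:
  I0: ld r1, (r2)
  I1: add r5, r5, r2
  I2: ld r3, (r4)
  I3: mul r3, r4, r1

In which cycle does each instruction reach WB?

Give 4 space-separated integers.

Answer: 5 6 7 8

Derivation:
I0 ld r1 <- r2: IF@1 ID@2 stall=0 (-) EX@3 MEM@4 WB@5
I1 add r5 <- r5,r2: IF@2 ID@3 stall=0 (-) EX@4 MEM@5 WB@6
I2 ld r3 <- r4: IF@3 ID@4 stall=0 (-) EX@5 MEM@6 WB@7
I3 mul r3 <- r4,r1: IF@4 ID@5 stall=0 (-) EX@6 MEM@7 WB@8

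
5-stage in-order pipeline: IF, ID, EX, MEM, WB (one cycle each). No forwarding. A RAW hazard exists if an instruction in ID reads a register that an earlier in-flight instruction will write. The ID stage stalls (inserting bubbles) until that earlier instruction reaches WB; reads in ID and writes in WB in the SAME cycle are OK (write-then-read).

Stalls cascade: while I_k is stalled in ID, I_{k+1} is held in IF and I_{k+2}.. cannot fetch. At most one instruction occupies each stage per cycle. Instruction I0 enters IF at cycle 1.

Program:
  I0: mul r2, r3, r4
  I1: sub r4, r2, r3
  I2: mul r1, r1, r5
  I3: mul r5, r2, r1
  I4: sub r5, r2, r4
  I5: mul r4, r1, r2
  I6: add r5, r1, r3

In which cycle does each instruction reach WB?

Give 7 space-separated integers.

I0 mul r2 <- r3,r4: IF@1 ID@2 stall=0 (-) EX@3 MEM@4 WB@5
I1 sub r4 <- r2,r3: IF@2 ID@3 stall=2 (RAW on I0.r2 (WB@5)) EX@6 MEM@7 WB@8
I2 mul r1 <- r1,r5: IF@3 ID@6 stall=0 (-) EX@7 MEM@8 WB@9
I3 mul r5 <- r2,r1: IF@6 ID@7 stall=2 (RAW on I2.r1 (WB@9)) EX@10 MEM@11 WB@12
I4 sub r5 <- r2,r4: IF@7 ID@10 stall=0 (-) EX@11 MEM@12 WB@13
I5 mul r4 <- r1,r2: IF@10 ID@11 stall=0 (-) EX@12 MEM@13 WB@14
I6 add r5 <- r1,r3: IF@11 ID@12 stall=0 (-) EX@13 MEM@14 WB@15

Answer: 5 8 9 12 13 14 15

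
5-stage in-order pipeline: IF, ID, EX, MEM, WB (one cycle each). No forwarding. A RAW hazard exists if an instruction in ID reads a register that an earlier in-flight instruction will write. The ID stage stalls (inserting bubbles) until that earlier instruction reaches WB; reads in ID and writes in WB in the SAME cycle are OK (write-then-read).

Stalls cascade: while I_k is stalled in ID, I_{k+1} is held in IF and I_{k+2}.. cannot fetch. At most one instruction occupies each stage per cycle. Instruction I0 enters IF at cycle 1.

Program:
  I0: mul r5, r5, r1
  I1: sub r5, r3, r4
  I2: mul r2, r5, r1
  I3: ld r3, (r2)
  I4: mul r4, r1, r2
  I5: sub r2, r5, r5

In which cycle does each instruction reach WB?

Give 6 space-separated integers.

I0 mul r5 <- r5,r1: IF@1 ID@2 stall=0 (-) EX@3 MEM@4 WB@5
I1 sub r5 <- r3,r4: IF@2 ID@3 stall=0 (-) EX@4 MEM@5 WB@6
I2 mul r2 <- r5,r1: IF@3 ID@4 stall=2 (RAW on I1.r5 (WB@6)) EX@7 MEM@8 WB@9
I3 ld r3 <- r2: IF@4 ID@7 stall=2 (RAW on I2.r2 (WB@9)) EX@10 MEM@11 WB@12
I4 mul r4 <- r1,r2: IF@7 ID@10 stall=0 (-) EX@11 MEM@12 WB@13
I5 sub r2 <- r5,r5: IF@10 ID@11 stall=0 (-) EX@12 MEM@13 WB@14

Answer: 5 6 9 12 13 14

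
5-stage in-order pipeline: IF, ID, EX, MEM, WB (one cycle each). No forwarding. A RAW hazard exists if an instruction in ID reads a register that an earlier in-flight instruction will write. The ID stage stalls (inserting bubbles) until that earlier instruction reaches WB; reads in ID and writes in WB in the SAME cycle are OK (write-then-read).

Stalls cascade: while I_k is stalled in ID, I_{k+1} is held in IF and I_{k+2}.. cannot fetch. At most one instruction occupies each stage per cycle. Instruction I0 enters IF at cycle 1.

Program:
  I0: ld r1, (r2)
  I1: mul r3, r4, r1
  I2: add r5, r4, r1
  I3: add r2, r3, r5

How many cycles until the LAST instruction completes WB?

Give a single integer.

Answer: 12

Derivation:
I0 ld r1 <- r2: IF@1 ID@2 stall=0 (-) EX@3 MEM@4 WB@5
I1 mul r3 <- r4,r1: IF@2 ID@3 stall=2 (RAW on I0.r1 (WB@5)) EX@6 MEM@7 WB@8
I2 add r5 <- r4,r1: IF@3 ID@6 stall=0 (-) EX@7 MEM@8 WB@9
I3 add r2 <- r3,r5: IF@6 ID@7 stall=2 (RAW on I2.r5 (WB@9)) EX@10 MEM@11 WB@12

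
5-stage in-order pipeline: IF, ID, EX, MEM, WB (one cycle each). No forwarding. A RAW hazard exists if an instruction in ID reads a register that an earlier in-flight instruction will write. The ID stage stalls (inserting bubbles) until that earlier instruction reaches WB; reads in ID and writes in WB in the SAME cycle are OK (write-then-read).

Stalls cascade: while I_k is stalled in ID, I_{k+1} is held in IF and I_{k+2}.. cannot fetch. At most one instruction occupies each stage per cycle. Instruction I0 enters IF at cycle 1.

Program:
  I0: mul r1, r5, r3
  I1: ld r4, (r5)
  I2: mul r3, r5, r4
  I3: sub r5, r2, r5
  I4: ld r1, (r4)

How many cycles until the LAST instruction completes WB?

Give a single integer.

Answer: 11

Derivation:
I0 mul r1 <- r5,r3: IF@1 ID@2 stall=0 (-) EX@3 MEM@4 WB@5
I1 ld r4 <- r5: IF@2 ID@3 stall=0 (-) EX@4 MEM@5 WB@6
I2 mul r3 <- r5,r4: IF@3 ID@4 stall=2 (RAW on I1.r4 (WB@6)) EX@7 MEM@8 WB@9
I3 sub r5 <- r2,r5: IF@4 ID@7 stall=0 (-) EX@8 MEM@9 WB@10
I4 ld r1 <- r4: IF@7 ID@8 stall=0 (-) EX@9 MEM@10 WB@11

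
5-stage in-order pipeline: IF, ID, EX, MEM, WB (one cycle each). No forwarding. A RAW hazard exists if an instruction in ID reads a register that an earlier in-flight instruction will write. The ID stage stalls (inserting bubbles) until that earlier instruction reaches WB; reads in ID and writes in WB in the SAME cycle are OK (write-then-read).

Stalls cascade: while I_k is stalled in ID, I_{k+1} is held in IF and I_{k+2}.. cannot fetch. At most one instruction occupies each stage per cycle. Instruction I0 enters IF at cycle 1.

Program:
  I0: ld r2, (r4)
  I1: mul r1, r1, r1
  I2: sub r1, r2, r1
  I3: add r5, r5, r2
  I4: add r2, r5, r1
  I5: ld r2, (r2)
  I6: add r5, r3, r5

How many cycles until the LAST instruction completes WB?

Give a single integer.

I0 ld r2 <- r4: IF@1 ID@2 stall=0 (-) EX@3 MEM@4 WB@5
I1 mul r1 <- r1,r1: IF@2 ID@3 stall=0 (-) EX@4 MEM@5 WB@6
I2 sub r1 <- r2,r1: IF@3 ID@4 stall=2 (RAW on I1.r1 (WB@6)) EX@7 MEM@8 WB@9
I3 add r5 <- r5,r2: IF@4 ID@7 stall=0 (-) EX@8 MEM@9 WB@10
I4 add r2 <- r5,r1: IF@7 ID@8 stall=2 (RAW on I3.r5 (WB@10)) EX@11 MEM@12 WB@13
I5 ld r2 <- r2: IF@8 ID@11 stall=2 (RAW on I4.r2 (WB@13)) EX@14 MEM@15 WB@16
I6 add r5 <- r3,r5: IF@11 ID@14 stall=0 (-) EX@15 MEM@16 WB@17

Answer: 17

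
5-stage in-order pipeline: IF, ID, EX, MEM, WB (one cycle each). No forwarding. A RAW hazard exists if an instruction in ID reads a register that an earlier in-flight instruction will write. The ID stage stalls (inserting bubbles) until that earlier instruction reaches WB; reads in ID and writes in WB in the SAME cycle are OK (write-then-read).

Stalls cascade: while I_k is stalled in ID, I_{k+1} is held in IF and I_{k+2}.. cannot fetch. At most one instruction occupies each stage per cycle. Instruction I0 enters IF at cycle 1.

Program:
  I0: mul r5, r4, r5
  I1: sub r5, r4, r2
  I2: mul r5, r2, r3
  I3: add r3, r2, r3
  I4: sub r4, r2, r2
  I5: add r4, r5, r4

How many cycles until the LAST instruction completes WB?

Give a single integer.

I0 mul r5 <- r4,r5: IF@1 ID@2 stall=0 (-) EX@3 MEM@4 WB@5
I1 sub r5 <- r4,r2: IF@2 ID@3 stall=0 (-) EX@4 MEM@5 WB@6
I2 mul r5 <- r2,r3: IF@3 ID@4 stall=0 (-) EX@5 MEM@6 WB@7
I3 add r3 <- r2,r3: IF@4 ID@5 stall=0 (-) EX@6 MEM@7 WB@8
I4 sub r4 <- r2,r2: IF@5 ID@6 stall=0 (-) EX@7 MEM@8 WB@9
I5 add r4 <- r5,r4: IF@6 ID@7 stall=2 (RAW on I4.r4 (WB@9)) EX@10 MEM@11 WB@12

Answer: 12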